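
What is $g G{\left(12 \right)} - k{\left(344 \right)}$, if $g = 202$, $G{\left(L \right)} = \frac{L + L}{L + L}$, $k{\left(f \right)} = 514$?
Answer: $-312$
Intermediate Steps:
$G{\left(L \right)} = 1$ ($G{\left(L \right)} = \frac{2 L}{2 L} = 2 L \frac{1}{2 L} = 1$)
$g G{\left(12 \right)} - k{\left(344 \right)} = 202 \cdot 1 - 514 = 202 - 514 = -312$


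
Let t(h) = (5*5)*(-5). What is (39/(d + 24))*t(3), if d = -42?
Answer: 1625/6 ≈ 270.83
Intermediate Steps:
t(h) = -125 (t(h) = 25*(-5) = -125)
(39/(d + 24))*t(3) = (39/(-42 + 24))*(-125) = (39/(-18))*(-125) = (39*(-1/18))*(-125) = -13/6*(-125) = 1625/6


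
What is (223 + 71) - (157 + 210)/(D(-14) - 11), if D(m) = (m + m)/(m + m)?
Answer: 3307/10 ≈ 330.70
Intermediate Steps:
D(m) = 1 (D(m) = (2*m)/((2*m)) = (2*m)*(1/(2*m)) = 1)
(223 + 71) - (157 + 210)/(D(-14) - 11) = (223 + 71) - (157 + 210)/(1 - 11) = 294 - 367/(-10) = 294 - 367*(-1)/10 = 294 - 1*(-367/10) = 294 + 367/10 = 3307/10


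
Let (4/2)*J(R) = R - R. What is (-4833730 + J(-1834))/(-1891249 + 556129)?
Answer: 483373/133512 ≈ 3.6204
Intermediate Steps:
J(R) = 0 (J(R) = (R - R)/2 = (½)*0 = 0)
(-4833730 + J(-1834))/(-1891249 + 556129) = (-4833730 + 0)/(-1891249 + 556129) = -4833730/(-1335120) = -4833730*(-1/1335120) = 483373/133512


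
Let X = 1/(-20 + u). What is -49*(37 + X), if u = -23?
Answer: -77910/43 ≈ -1811.9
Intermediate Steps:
X = -1/43 (X = 1/(-20 - 23) = 1/(-43) = -1/43 ≈ -0.023256)
-49*(37 + X) = -49*(37 - 1/43) = -49*1590/43 = -77910/43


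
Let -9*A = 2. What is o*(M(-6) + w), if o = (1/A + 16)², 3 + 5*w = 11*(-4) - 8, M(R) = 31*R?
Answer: -104213/4 ≈ -26053.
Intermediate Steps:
A = -2/9 (A = -⅑*2 = -2/9 ≈ -0.22222)
w = -11 (w = -⅗ + (11*(-4) - 8)/5 = -⅗ + (-44 - 8)/5 = -⅗ + (⅕)*(-52) = -⅗ - 52/5 = -11)
o = 529/4 (o = (1/(-2/9) + 16)² = (-9/2 + 16)² = (23/2)² = 529/4 ≈ 132.25)
o*(M(-6) + w) = 529*(31*(-6) - 11)/4 = 529*(-186 - 11)/4 = (529/4)*(-197) = -104213/4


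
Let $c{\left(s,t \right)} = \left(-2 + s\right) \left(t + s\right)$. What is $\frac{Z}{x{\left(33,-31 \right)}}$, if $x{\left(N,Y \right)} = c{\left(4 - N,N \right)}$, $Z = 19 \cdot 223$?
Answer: $- \frac{4237}{124} \approx -34.169$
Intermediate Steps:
$Z = 4237$
$c{\left(s,t \right)} = \left(-2 + s\right) \left(s + t\right)$
$x{\left(N,Y \right)} = -8 + \left(4 - N\right)^{2} + N \left(4 - N\right)$ ($x{\left(N,Y \right)} = \left(4 - N\right)^{2} - 2 \left(4 - N\right) - 2 N + \left(4 - N\right) N = \left(4 - N\right)^{2} + \left(-8 + 2 N\right) - 2 N + N \left(4 - N\right) = -8 + \left(4 - N\right)^{2} + N \left(4 - N\right)$)
$\frac{Z}{x{\left(33,-31 \right)}} = \frac{4237}{8 - 132} = \frac{4237}{-124} = 4237 \left(- \frac{1}{124}\right) = - \frac{4237}{124}$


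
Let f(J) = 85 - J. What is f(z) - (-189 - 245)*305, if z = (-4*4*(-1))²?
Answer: 132199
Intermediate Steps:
z = 256 (z = (-16*(-1))² = 16² = 256)
f(z) - (-189 - 245)*305 = (85 - 1*256) - (-189 - 245)*305 = (85 - 256) - (-434)*305 = -171 - 1*(-132370) = -171 + 132370 = 132199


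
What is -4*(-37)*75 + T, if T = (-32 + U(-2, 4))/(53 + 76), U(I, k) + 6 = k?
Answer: 1431866/129 ≈ 11100.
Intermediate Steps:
U(I, k) = -6 + k
T = -34/129 (T = (-32 + (-6 + 4))/(53 + 76) = (-32 - 2)/129 = -34*1/129 = -34/129 ≈ -0.26357)
-4*(-37)*75 + T = -4*(-37)*75 - 34/129 = 148*75 - 34/129 = 11100 - 34/129 = 1431866/129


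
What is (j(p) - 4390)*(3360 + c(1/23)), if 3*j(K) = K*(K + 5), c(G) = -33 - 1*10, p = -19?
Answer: -42802568/3 ≈ -1.4268e+7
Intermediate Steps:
c(G) = -43 (c(G) = -33 - 10 = -43)
j(K) = K*(5 + K)/3 (j(K) = (K*(K + 5))/3 = (K*(5 + K))/3 = K*(5 + K)/3)
(j(p) - 4390)*(3360 + c(1/23)) = ((1/3)*(-19)*(5 - 19) - 4390)*(3360 - 43) = ((1/3)*(-19)*(-14) - 4390)*3317 = (266/3 - 4390)*3317 = -12904/3*3317 = -42802568/3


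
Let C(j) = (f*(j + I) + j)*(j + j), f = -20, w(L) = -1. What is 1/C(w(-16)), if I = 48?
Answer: 1/1882 ≈ 0.00053135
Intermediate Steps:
C(j) = 2*j*(-960 - 19*j) (C(j) = (-20*(j + 48) + j)*(j + j) = (-20*(48 + j) + j)*(2*j) = ((-960 - 20*j) + j)*(2*j) = (-960 - 19*j)*(2*j) = 2*j*(-960 - 19*j))
1/C(w(-16)) = 1/(-2*(-1)*(960 + 19*(-1))) = 1/(-2*(-1)*(960 - 19)) = 1/(-2*(-1)*941) = 1/1882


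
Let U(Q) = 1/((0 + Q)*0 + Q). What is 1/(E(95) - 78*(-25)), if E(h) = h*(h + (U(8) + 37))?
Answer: 8/116015 ≈ 6.8957e-5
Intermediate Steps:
U(Q) = 1/Q (U(Q) = 1/(Q*0 + Q) = 1/(0 + Q) = 1/Q)
E(h) = h*(297/8 + h) (E(h) = h*(h + (1/8 + 37)) = h*(h + 297/8) = h*(297/8 + h))
1/(E(95) - 78*(-25)) = 1/((1/8)*95*(297 + 8*95) - 78*(-25)) = 1/((1/8)*95*(297 + 760) + 1950) = 1/((1/8)*95*1057 + 1950) = 1/(100415/8 + 1950) = 1/(116015/8) = 8/116015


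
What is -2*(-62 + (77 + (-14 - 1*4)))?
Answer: 6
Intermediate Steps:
-2*(-62 + (77 + (-14 - 1*4))) = -2*(-62 + (77 + (-14 - 4))) = -2*(-62 + (77 - 18)) = -2*(-62 + 59) = -2*(-3) = 6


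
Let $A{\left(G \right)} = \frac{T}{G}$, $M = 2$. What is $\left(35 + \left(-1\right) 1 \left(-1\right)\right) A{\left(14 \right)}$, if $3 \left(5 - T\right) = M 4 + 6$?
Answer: $\frac{6}{7} \approx 0.85714$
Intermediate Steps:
$T = \frac{1}{3}$ ($T = 5 - \frac{2 \cdot 4 + 6}{3} = 5 - \frac{8 + 6}{3} = 5 - \frac{14}{3} = \frac{1}{3} \approx 0.33333$)
$A{\left(G \right)} = \frac{1}{3 G}$
$\left(35 + \left(-1\right) 1 \left(-1\right)\right) A{\left(14 \right)} = \left(35 + \left(-1\right) 1 \left(-1\right)\right) \frac{1}{3 \cdot 14} = \left(35 - -1\right) \frac{1}{3} \cdot \frac{1}{14} = \left(35 + 1\right) \frac{1}{42} = 36 \cdot \frac{1}{42} = \frac{6}{7}$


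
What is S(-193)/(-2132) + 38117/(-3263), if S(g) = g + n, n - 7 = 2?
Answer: -119327/10291 ≈ -11.595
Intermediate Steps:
n = 9 (n = 7 + 2 = 9)
S(g) = 9 + g (S(g) = g + 9 = 9 + g)
S(-193)/(-2132) + 38117/(-3263) = (9 - 193)/(-2132) + 38117/(-3263) = -184*(-1/2132) + 38117*(-1/3263) = 46/533 - 38117/3263 = -119327/10291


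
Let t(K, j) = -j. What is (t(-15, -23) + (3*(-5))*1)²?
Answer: 64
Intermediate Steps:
(t(-15, -23) + (3*(-5))*1)² = (-1*(-23) + (3*(-5))*1)² = (23 - 15*1)² = (23 - 15)² = 8² = 64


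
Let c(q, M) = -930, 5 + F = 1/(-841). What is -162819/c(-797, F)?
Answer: 54273/310 ≈ 175.07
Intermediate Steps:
F = -4206/841 (F = -5 + 1/(-841) = -5 - 1/841 = -4206/841 ≈ -5.0012)
-162819/c(-797, F) = -162819/(-930) = -162819*(-1/930) = 54273/310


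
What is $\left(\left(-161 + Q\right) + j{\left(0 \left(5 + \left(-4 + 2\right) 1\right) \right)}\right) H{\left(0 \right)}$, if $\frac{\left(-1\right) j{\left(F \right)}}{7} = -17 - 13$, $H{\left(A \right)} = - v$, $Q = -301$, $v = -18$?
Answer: $-4536$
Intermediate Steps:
$H{\left(A \right)} = 18$ ($H{\left(A \right)} = \left(-1\right) \left(-18\right) = 18$)
$j{\left(F \right)} = 210$ ($j{\left(F \right)} = - 7 \left(-17 - 13\right) = \left(-7\right) \left(-30\right) = 210$)
$\left(\left(-161 + Q\right) + j{\left(0 \left(5 + \left(-4 + 2\right) 1\right) \right)}\right) H{\left(0 \right)} = \left(\left(-161 - 301\right) + 210\right) 18 = \left(-462 + 210\right) 18 = \left(-252\right) 18 = -4536$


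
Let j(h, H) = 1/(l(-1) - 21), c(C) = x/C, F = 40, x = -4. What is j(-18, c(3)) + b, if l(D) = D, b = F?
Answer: 879/22 ≈ 39.955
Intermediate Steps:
b = 40
c(C) = -4/C
j(h, H) = -1/22 (j(h, H) = 1/(-1 - 21) = 1/(-22) = -1/22)
j(-18, c(3)) + b = -1/22 + 40 = 879/22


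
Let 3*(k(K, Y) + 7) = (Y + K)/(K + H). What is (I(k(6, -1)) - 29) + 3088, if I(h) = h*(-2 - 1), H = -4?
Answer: 6155/2 ≈ 3077.5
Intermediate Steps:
k(K, Y) = -7 + (K + Y)/(3*(-4 + K)) (k(K, Y) = -7 + ((Y + K)/(K - 4))/3 = -7 + ((K + Y)/(-4 + K))/3 = -7 + (K + Y)/(3*(-4 + K)))
I(h) = -3*h (I(h) = h*(-3) = -3*h)
(I(k(6, -1)) - 29) + 3088 = (-(84 - 1 - 20*6)/(-4 + 6) - 29) + 3088 = (-(84 - 1 - 120)/2 - 29) + 3088 = (-(-37)/2 - 29) + 3088 = (-3*(-37/6) - 29) + 3088 = (37/2 - 29) + 3088 = -21/2 + 3088 = 6155/2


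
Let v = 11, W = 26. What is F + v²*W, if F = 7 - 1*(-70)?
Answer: 3223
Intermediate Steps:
F = 77 (F = 7 + 70 = 77)
F + v²*W = 77 + 11²*26 = 77 + 121*26 = 77 + 3146 = 3223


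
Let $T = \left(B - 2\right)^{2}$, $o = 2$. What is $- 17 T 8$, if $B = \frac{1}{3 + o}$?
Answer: $- \frac{11016}{25} \approx -440.64$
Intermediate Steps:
$B = \frac{1}{5}$ ($B = \frac{1}{3 + 2} = \frac{1}{5} \approx 0.2$)
$T = \frac{81}{25}$ ($T = \left(\frac{1}{5} - 2\right)^{2} = \left(- \frac{9}{5}\right)^{2} = \frac{81}{25} \approx 3.24$)
$- 17 T 8 = \left(-17\right) \frac{81}{25} \cdot 8 = \left(- \frac{1377}{25}\right) 8 = - \frac{11016}{25}$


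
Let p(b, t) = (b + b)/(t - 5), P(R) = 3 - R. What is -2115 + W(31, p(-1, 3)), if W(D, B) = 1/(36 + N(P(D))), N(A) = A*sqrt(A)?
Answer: -12292371/5812 + 7*I*sqrt(7)/2906 ≈ -2115.0 + 0.0063731*I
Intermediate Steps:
N(A) = A**(3/2)
p(b, t) = 2*b/(-5 + t) (p(b, t) = (2*b)/(-5 + t) = 2*b/(-5 + t))
W(D, B) = 1/(36 + (3 - D)**(3/2))
-2115 + W(31, p(-1, 3)) = -2115 + 1/(36 + (3 - 1*31)**(3/2)) = -2115 + 1/(36 + (3 - 31)**(3/2)) = -2115 + 1/(36 + (-28)**(3/2)) = -2115 + 1/(36 - 56*I*sqrt(7))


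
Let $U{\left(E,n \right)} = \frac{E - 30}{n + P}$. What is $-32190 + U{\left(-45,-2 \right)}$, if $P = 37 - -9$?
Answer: $- \frac{1416435}{44} \approx -32192.0$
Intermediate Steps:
$P = 46$ ($P = 37 + 9 = 46$)
$U{\left(E,n \right)} = \frac{-30 + E}{46 + n}$ ($U{\left(E,n \right)} = \frac{E - 30}{n + 46} = \frac{-30 + E}{46 + n}$)
$-32190 + U{\left(-45,-2 \right)} = -32190 + \frac{-30 - 45}{46 - 2} = -32190 + \frac{1}{44} \left(-75\right) = -32190 - \frac{75}{44} = - \frac{1416435}{44}$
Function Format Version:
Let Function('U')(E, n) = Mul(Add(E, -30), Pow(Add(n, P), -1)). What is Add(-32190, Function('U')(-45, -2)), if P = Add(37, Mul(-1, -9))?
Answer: Rational(-1416435, 44) ≈ -32192.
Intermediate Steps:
P = 46 (P = Add(37, 9) = 46)
Function('U')(E, n) = Mul(Pow(Add(46, n), -1), Add(-30, E)) (Function('U')(E, n) = Mul(Add(E, -30), Pow(Add(n, 46), -1)) = Mul(Add(-30, E), Pow(Add(46, n), -1)) = Mul(Pow(Add(46, n), -1), Add(-30, E)))
Add(-32190, Function('U')(-45, -2)) = Add(-32190, Mul(Pow(Add(46, -2), -1), Add(-30, -45))) = Add(-32190, Mul(Pow(44, -1), -75)) = Add(-32190, Mul(Rational(1, 44), -75)) = Add(-32190, Rational(-75, 44)) = Rational(-1416435, 44)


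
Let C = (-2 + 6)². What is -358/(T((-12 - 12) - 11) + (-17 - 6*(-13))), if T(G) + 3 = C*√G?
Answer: -5191/3081 + 1432*I*√35/3081 ≈ -1.6848 + 2.7497*I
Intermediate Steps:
C = 16 (C = 4² = 16)
T(G) = -3 + 16*√G
-358/(T((-12 - 12) - 11) + (-17 - 6*(-13))) = -358/((-3 + 16*√((-12 - 12) - 11)) + (-17 - 6*(-13))) = -358/((-3 + 16*√(-24 - 11)) + (-17 + 78)) = -358/((-3 + 16*√(-35)) + 61) = -358/((-3 + 16*(I*√35)) + 61) = -358/((-3 + 16*I*√35) + 61) = -358/(58 + 16*I*√35)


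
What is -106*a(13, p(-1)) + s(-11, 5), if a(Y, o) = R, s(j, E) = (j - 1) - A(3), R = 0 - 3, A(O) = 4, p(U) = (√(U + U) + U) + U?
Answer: 302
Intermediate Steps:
p(U) = 2*U + √2*√U (p(U) = (√(2*U) + U) + U = (√2*√U + U) + U = (U + √2*√U) + U = 2*U + √2*√U)
R = -3
s(j, E) = -5 + j (s(j, E) = (j - 1) - 1*4 = (-1 + j) - 4 = -5 + j)
a(Y, o) = -3
-106*a(13, p(-1)) + s(-11, 5) = -106*(-3) + (-5 - 11) = 318 - 16 = 302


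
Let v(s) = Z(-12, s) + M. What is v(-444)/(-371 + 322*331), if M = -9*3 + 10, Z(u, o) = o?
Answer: -461/106211 ≈ -0.0043404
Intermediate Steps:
M = -17 (M = -27 + 10 = -17)
v(s) = -17 + s (v(s) = s - 17 = -17 + s)
v(-444)/(-371 + 322*331) = (-17 - 444)/(-371 + 322*331) = -461/(-371 + 106582) = -461/106211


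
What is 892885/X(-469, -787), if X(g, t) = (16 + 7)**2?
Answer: 892885/529 ≈ 1687.9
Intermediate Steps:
X(g, t) = 529 (X(g, t) = 23**2 = 529)
892885/X(-469, -787) = 892885/529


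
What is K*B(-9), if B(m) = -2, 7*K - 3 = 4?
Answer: -2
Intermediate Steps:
K = 1 (K = 3/7 + (1/7)*4 = 3/7 + 4/7 = 1)
K*B(-9) = 1*(-2) = -2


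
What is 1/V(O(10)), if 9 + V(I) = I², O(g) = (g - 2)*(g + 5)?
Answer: 1/14391 ≈ 6.9488e-5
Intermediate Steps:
O(g) = (-2 + g)*(5 + g)
V(I) = -9 + I²
1/V(O(10)) = 1/(-9 + (-10 + 10² + 3*10)²) = 1/(-9 + (-10 + 100 + 30)²) = 1/(-9 + 120²) = 1/(-9 + 14400) = 1/14391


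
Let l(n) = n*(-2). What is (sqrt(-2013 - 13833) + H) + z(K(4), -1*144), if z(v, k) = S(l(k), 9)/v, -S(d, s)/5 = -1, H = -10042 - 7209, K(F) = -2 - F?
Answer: -103511/6 + I*sqrt(15846) ≈ -17252.0 + 125.88*I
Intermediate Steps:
l(n) = -2*n
H = -17251
S(d, s) = 5 (S(d, s) = -5*(-1) = 5)
z(v, k) = 5/v
(sqrt(-2013 - 13833) + H) + z(K(4), -1*144) = (sqrt(-2013 - 13833) - 17251) + 5/(-2 - 1*4) = (sqrt(-15846) - 17251) + 5/(-2 - 4) = (I*sqrt(15846) - 17251) + 5/(-6) = (-17251 + I*sqrt(15846)) + 5*(-1/6) = (-17251 + I*sqrt(15846)) - 5/6 = -103511/6 + I*sqrt(15846)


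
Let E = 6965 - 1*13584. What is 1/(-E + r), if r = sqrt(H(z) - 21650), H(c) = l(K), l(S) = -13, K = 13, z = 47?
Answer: 6619/43832824 - 3*I*sqrt(2407)/43832824 ≈ 0.00015101 - 3.3578e-6*I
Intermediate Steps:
H(c) = -13
E = -6619 (E = 6965 - 13584 = -6619)
r = 3*I*sqrt(2407) (r = sqrt(-13 - 21650) = sqrt(-21663) = 3*I*sqrt(2407) ≈ 147.18*I)
1/(-E + r) = 1/(-1*(-6619) + 3*I*sqrt(2407)) = 1/(6619 + 3*I*sqrt(2407))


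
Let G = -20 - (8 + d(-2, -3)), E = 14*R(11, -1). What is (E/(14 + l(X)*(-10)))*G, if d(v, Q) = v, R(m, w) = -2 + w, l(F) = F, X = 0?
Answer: 78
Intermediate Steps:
E = -42 (E = 14*(-2 - 1) = 14*(-3) = -42)
G = -26 (G = -20 - (8 - 2) = -20 - 1*6 = -20 - 6 = -26)
(E/(14 + l(X)*(-10)))*G = -42/(14 + 0*(-10))*(-26) = -42/(14 + 0)*(-26) = -42/14*(-26) = -42*1/14*(-26) = -3*(-26) = 78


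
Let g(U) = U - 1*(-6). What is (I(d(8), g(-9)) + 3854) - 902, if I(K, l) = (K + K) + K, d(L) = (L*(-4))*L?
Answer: 2184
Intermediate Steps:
g(U) = 6 + U (g(U) = U + 6 = 6 + U)
d(L) = -4*L² (d(L) = (-4*L)*L = -4*L²)
I(K, l) = 3*K (I(K, l) = 2*K + K = 3*K)
(I(d(8), g(-9)) + 3854) - 902 = (3*(-4*8²) + 3854) - 902 = (3*(-4*64) + 3854) - 902 = (3*(-256) + 3854) - 902 = (-768 + 3854) - 902 = 3086 - 902 = 2184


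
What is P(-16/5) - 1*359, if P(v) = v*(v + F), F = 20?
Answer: -10319/25 ≈ -412.76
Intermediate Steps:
P(v) = v*(20 + v) (P(v) = v*(v + 20) = v*(20 + v))
P(-16/5) - 1*359 = (-16/5)*(20 - 16/5) - 1*359 = (-16*⅕)*(20 - 16*⅕) - 359 = -16*(20 - 16/5)/5 - 359 = -16/5*84/5 - 359 = -1344/25 - 359 = -10319/25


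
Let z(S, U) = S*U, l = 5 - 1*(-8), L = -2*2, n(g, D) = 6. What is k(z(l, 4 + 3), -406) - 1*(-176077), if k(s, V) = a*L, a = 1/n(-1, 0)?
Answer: 528229/3 ≈ 1.7608e+5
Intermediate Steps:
L = -4
a = ⅙ (a = 1/6 = ⅙ ≈ 0.16667)
l = 13 (l = 5 + 8 = 13)
k(s, V) = -⅔ (k(s, V) = (⅙)*(-4) = -⅔)
k(z(l, 4 + 3), -406) - 1*(-176077) = -⅔ - 1*(-176077) = -⅔ + 176077 = 528229/3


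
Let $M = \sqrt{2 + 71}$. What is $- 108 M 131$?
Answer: $- 14148 \sqrt{73} \approx -1.2088 \cdot 10^{5}$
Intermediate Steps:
$M = \sqrt{73} \approx 8.544$
$- 108 M 131 = - 108 \sqrt{73} \cdot 131 = - 14148 \sqrt{73}$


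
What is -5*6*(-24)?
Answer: 720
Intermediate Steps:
-5*6*(-24) = -30*(-24) = 720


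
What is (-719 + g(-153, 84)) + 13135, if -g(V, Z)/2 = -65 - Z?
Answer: 12714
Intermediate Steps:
g(V, Z) = 130 + 2*Z (g(V, Z) = -2*(-65 - Z) = 130 + 2*Z)
(-719 + g(-153, 84)) + 13135 = (-719 + (130 + 2*84)) + 13135 = (-719 + (130 + 168)) + 13135 = (-719 + 298) + 13135 = -421 + 13135 = 12714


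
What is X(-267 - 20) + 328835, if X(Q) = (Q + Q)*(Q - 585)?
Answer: 829363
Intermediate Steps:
X(Q) = 2*Q*(-585 + Q) (X(Q) = (2*Q)*(-585 + Q) = 2*Q*(-585 + Q))
X(-267 - 20) + 328835 = 2*(-267 - 20)*(-585 + (-267 - 20)) + 328835 = 2*(-287)*(-585 - 287) + 328835 = 2*(-287)*(-872) + 328835 = 500528 + 328835 = 829363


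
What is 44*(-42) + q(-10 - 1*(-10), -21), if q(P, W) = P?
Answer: -1848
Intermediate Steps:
44*(-42) + q(-10 - 1*(-10), -21) = 44*(-42) + (-10 - 1*(-10)) = -1848 + (-10 + 10) = -1848 + 0 = -1848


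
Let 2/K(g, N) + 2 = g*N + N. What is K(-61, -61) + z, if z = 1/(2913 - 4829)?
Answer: 87/3504364 ≈ 2.4826e-5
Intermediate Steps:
K(g, N) = 2/(-2 + N + N*g) (K(g, N) = 2/(-2 + (g*N + N)) = 2/(-2 + (N*g + N)) = 2/(-2 + (N + N*g)) = 2/(-2 + N + N*g))
z = -1/1916 (z = 1/(-1916) = -1/1916 ≈ -0.00052192)
K(-61, -61) + z = 2/(-2 - 61 - 61*(-61)) - 1/1916 = 2/(-2 - 61 + 3721) - 1/1916 = 2/3658 - 1/1916 = 2*(1/3658) - 1/1916 = 1/1829 - 1/1916 = 87/3504364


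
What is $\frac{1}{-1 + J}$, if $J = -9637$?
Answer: $- \frac{1}{9638} \approx -0.00010376$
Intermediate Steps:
$\frac{1}{-1 + J} = \frac{1}{-1 - 9637} = \frac{1}{-9638} = - \frac{1}{9638}$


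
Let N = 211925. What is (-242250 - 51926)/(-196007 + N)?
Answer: -147088/7959 ≈ -18.481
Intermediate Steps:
(-242250 - 51926)/(-196007 + N) = (-242250 - 51926)/(-196007 + 211925) = -294176/15918 = -294176*1/15918 = -147088/7959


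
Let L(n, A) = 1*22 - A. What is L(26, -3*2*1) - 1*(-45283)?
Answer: 45311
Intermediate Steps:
L(n, A) = 22 - A
L(26, -3*2*1) - 1*(-45283) = (22 - (-3*2)) - 1*(-45283) = (22 - (-6)) + 45283 = (22 - 1*(-6)) + 45283 = (22 + 6) + 45283 = 28 + 45283 = 45311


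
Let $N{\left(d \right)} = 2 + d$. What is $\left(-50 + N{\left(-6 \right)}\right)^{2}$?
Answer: $2916$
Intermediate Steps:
$\left(-50 + N{\left(-6 \right)}\right)^{2} = \left(-50 + \left(2 - 6\right)\right)^{2} = \left(-50 - 4\right)^{2} = \left(-54\right)^{2} = 2916$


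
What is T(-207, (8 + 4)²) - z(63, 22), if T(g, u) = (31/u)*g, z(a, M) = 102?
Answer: -2345/16 ≈ -146.56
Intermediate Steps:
T(g, u) = 31*g/u
T(-207, (8 + 4)²) - z(63, 22) = 31*(-207)/(8 + 4)² - 1*102 = 31*(-207)/12² - 102 = 31*(-207)/144 - 102 = 31*(-207)*(1/144) - 102 = -713/16 - 102 = -2345/16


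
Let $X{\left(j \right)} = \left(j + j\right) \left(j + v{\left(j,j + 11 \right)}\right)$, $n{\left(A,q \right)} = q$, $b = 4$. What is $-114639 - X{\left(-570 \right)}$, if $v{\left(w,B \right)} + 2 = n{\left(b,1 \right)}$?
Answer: $-765579$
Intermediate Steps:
$v{\left(w,B \right)} = -1$ ($v{\left(w,B \right)} = -2 + 1 = -1$)
$X{\left(j \right)} = 2 j \left(-1 + j\right)$ ($X{\left(j \right)} = \left(j + j\right) \left(j - 1\right) = 2 j \left(-1 + j\right)$)
$-114639 - X{\left(-570 \right)} = -114639 - 2 \left(-570\right) \left(-1 - 570\right) = -114639 - 2 \left(-570\right) \left(-571\right) = -114639 - 650940 = -765579$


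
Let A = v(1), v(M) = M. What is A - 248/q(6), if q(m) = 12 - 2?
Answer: -119/5 ≈ -23.800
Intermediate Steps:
q(m) = 10
A = 1
A - 248/q(6) = 1 - 248/10 = 1 - 248*⅒ = 1 - 124/5 = -119/5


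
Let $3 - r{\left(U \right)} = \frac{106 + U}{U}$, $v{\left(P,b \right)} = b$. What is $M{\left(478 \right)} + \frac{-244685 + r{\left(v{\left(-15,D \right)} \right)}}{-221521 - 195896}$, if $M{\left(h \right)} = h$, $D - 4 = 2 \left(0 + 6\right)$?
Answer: $\frac{1598160125}{3339336} \approx 478.59$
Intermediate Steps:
$D = 16$ ($D = 4 + 2 \left(0 + 6\right) = 4 + 2 \cdot 6 = 4 + 12 = 16$)
$r{\left(U \right)} = 3 - \frac{106 + U}{U}$
$M{\left(478 \right)} + \frac{-244685 + r{\left(v{\left(-15,D \right)} \right)}}{-221521 - 195896} = 478 + \frac{-244685 + \left(2 - \frac{106}{16}\right)}{-221521 - 195896} = 478 + \frac{-244685 + \left(2 - \frac{53}{8}\right)}{-417417} = 478 + \left(-244685 + \left(2 - \frac{53}{8}\right)\right) \left(- \frac{1}{417417}\right) = 478 + \left(-244685 - \frac{37}{8}\right) \left(- \frac{1}{417417}\right) = 478 - - \frac{1957517}{3339336} = 478 + \frac{1957517}{3339336} = \frac{1598160125}{3339336}$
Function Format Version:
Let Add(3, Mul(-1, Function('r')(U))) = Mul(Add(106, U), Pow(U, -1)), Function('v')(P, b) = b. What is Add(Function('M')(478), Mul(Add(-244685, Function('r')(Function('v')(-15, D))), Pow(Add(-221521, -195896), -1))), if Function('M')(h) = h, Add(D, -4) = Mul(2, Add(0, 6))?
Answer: Rational(1598160125, 3339336) ≈ 478.59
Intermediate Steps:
D = 16 (D = Add(4, Mul(2, Add(0, 6))) = Add(4, Mul(2, 6)) = Add(4, 12) = 16)
Function('r')(U) = Add(3, Mul(-1, Pow(U, -1), Add(106, U))) (Function('r')(U) = Add(3, Mul(-1, Mul(Add(106, U), Pow(U, -1)))) = Add(3, Mul(-1, Mul(Pow(U, -1), Add(106, U)))) = Add(3, Mul(-1, Pow(U, -1), Add(106, U))))
Add(Function('M')(478), Mul(Add(-244685, Function('r')(Function('v')(-15, D))), Pow(Add(-221521, -195896), -1))) = Add(478, Mul(Add(-244685, Add(2, Mul(-106, Pow(16, -1)))), Pow(Add(-221521, -195896), -1))) = Add(478, Mul(Add(-244685, Add(2, Mul(-106, Rational(1, 16)))), Pow(-417417, -1))) = Add(478, Mul(Add(-244685, Add(2, Rational(-53, 8))), Rational(-1, 417417))) = Add(478, Mul(Add(-244685, Rational(-37, 8)), Rational(-1, 417417))) = Add(478, Mul(Rational(-1957517, 8), Rational(-1, 417417))) = Add(478, Rational(1957517, 3339336)) = Rational(1598160125, 3339336)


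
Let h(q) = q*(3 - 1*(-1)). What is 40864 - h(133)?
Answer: 40332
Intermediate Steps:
h(q) = 4*q (h(q) = q*(3 + 1) = q*4 = 4*q)
40864 - h(133) = 40864 - 4*133 = 40864 - 1*532 = 40864 - 532 = 40332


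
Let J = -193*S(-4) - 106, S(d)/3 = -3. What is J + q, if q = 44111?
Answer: 45742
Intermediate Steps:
S(d) = -9 (S(d) = 3*(-3) = -9)
J = 1631 (J = -193*(-9) - 106 = 1737 - 106 = 1631)
J + q = 1631 + 44111 = 45742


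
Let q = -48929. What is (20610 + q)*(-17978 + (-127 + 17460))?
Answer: 18265755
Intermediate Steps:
(20610 + q)*(-17978 + (-127 + 17460)) = (20610 - 48929)*(-17978 + (-127 + 17460)) = -28319*(-17978 + 17333) = -28319*(-645) = 18265755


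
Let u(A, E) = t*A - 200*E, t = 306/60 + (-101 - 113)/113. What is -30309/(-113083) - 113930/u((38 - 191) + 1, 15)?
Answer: 3669461437441/111406431442 ≈ 32.938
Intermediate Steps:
t = 3623/1130 (t = 306*(1/60) - 214*1/113 = 51/10 - 214/113 = 3623/1130 ≈ 3.2062)
u(A, E) = -200*E + 3623*A/1130 (u(A, E) = 3623*A/1130 - 200*E = -200*E + 3623*A/1130)
-30309/(-113083) - 113930/u((38 - 191) + 1, 15) = -30309/(-113083) - 113930/(-200*15 + 3623*((38 - 191) + 1)/1130) = -30309*(-1/113083) - 113930/(-3000 + 3623*(-153 + 1)/1130) = 30309/113083 - 113930/(-3000 + (3623/1130)*(-152)) = 30309/113083 - 113930/(-3000 - 275348/565) = 30309/113083 - 113930/(-1970348/565) = 30309/113083 - 113930*(-565/1970348) = 30309/113083 + 32185225/985174 = 3669461437441/111406431442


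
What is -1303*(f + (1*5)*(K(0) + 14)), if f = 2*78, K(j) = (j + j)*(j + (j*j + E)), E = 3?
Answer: -294478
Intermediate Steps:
K(j) = 2*j*(3 + j + j**2) (K(j) = (j + j)*(j + (j*j + 3)) = (2*j)*(j + (j**2 + 3)) = (2*j)*(j + (3 + j**2)) = (2*j)*(3 + j + j**2) = 2*j*(3 + j + j**2))
f = 156
-1303*(f + (1*5)*(K(0) + 14)) = -1303*(156 + (1*5)*(2*0*(3 + 0 + 0**2) + 14)) = -1303*(156 + 5*(2*0*(3 + 0 + 0) + 14)) = -1303*(156 + 5*(2*0*3 + 14)) = -1303*(156 + 5*(0 + 14)) = -1303*(156 + 5*14) = -1303*(156 + 70) = -1303*226 = -294478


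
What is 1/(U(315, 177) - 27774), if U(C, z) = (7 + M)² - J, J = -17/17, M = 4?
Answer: -1/27652 ≈ -3.6164e-5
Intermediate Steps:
J = -1 (J = -17*1/17 = -1)
U(C, z) = 122 (U(C, z) = (7 + 4)² - 1*(-1) = 11² + 1 = 121 + 1 = 122)
1/(U(315, 177) - 27774) = 1/(122 - 27774) = 1/(-27652) = -1/27652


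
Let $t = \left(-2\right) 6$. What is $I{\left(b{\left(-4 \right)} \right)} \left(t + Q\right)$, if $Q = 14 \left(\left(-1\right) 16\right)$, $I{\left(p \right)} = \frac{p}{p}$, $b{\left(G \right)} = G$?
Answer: $-236$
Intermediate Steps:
$t = -12$
$I{\left(p \right)} = 1$
$Q = -224$ ($Q = 14 \left(-16\right) = -224$)
$I{\left(b{\left(-4 \right)} \right)} \left(t + Q\right) = 1 \left(-12 - 224\right) = 1 \left(-236\right) = -236$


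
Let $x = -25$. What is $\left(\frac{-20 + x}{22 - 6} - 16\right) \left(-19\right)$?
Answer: $\frac{5719}{16} \approx 357.44$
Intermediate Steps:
$\left(\frac{-20 + x}{22 - 6} - 16\right) \left(-19\right) = \left(\frac{-20 - 25}{22 - 6} - 16\right) \left(-19\right) = \left(- \frac{45}{16} - 16\right) \left(-19\right) = \left(- \frac{301}{16}\right) \left(-19\right) = \frac{5719}{16}$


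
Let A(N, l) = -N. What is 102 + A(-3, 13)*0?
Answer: 102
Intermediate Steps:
102 + A(-3, 13)*0 = 102 - 1*(-3)*0 = 102 + 3*0 = 102 + 0 = 102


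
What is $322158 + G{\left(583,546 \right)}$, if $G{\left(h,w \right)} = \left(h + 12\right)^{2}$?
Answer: $676183$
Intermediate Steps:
$G{\left(h,w \right)} = \left(12 + h\right)^{2}$
$322158 + G{\left(583,546 \right)} = 322158 + \left(12 + 583\right)^{2} = 322158 + 595^{2} = 322158 + 354025 = 676183$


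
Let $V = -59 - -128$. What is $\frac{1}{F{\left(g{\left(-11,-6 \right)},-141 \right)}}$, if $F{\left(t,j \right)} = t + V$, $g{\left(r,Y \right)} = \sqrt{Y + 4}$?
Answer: $\frac{69}{4763} - \frac{i \sqrt{2}}{4763} \approx 0.014487 - 0.00029692 i$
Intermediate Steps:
$g{\left(r,Y \right)} = \sqrt{4 + Y}$
$V = 69$ ($V = -59 + 128 = 69$)
$F{\left(t,j \right)} = 69 + t$ ($F{\left(t,j \right)} = t + 69 = 69 + t$)
$\frac{1}{F{\left(g{\left(-11,-6 \right)},-141 \right)}} = \frac{1}{69 + \sqrt{4 - 6}} = \frac{1}{69 + \sqrt{-2}} = \frac{1}{69 + i \sqrt{2}}$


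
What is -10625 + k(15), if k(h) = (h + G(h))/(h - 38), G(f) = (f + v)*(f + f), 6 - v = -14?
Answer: -245440/23 ≈ -10671.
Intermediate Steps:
v = 20 (v = 6 - 1*(-14) = 6 + 14 = 20)
G(f) = 2*f*(20 + f) (G(f) = (f + 20)*(f + f) = (20 + f)*(2*f) = 2*f*(20 + f))
k(h) = (h + 2*h*(20 + h))/(-38 + h) (k(h) = (h + 2*h*(20 + h))/(h - 38) = (h + 2*h*(20 + h))/(-38 + h))
-10625 + k(15) = -10625 + 15*(41 + 2*15)/(-38 + 15) = -10625 + 15*(41 + 30)/(-23) = -10625 + 15*(-1/23)*71 = -10625 - 1065/23 = -245440/23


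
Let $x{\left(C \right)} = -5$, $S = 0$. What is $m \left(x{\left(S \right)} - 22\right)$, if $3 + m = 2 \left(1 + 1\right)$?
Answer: $-27$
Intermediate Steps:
$m = 1$ ($m = -3 + 2 \left(1 + 1\right) = -3 + 2 \cdot 2 = -3 + 4 = 1$)
$m \left(x{\left(S \right)} - 22\right) = 1 \left(-5 - 22\right) = 1 \left(-27\right) = -27$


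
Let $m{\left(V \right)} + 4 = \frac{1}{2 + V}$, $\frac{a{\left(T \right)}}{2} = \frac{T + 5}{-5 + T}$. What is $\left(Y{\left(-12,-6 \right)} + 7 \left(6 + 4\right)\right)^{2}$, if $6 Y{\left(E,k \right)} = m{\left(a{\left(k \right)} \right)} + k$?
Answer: $\frac{97042201}{20736} \approx 4679.9$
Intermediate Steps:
$a{\left(T \right)} = \frac{2 \left(5 + T\right)}{-5 + T}$ ($a{\left(T \right)} = 2 \frac{T + 5}{-5 + T} = 2 \frac{5 + T}{-5 + T} = \frac{2 \left(5 + T\right)}{-5 + T}$)
$m{\left(V \right)} = -4 + \frac{1}{2 + V}$
$Y{\left(E,k \right)} = \frac{k}{6} + \frac{-7 - \frac{8 \left(5 + k\right)}{-5 + k}}{6 \left(2 + \frac{2 \left(5 + k\right)}{-5 + k}\right)}$ ($Y{\left(E,k \right)} = \frac{\frac{-7 - 4 \frac{2 \left(5 + k\right)}{-5 + k}}{2 + \frac{2 \left(5 + k\right)}{-5 + k}} + k}{6} = \frac{\frac{-7 - \frac{8 \left(5 + k\right)}{-5 + k}}{2 + \frac{2 \left(5 + k\right)}{-5 + k}} + k}{6} = \frac{k + \frac{-7 - \frac{8 \left(5 + k\right)}{-5 + k}}{2 + \frac{2 \left(5 + k\right)}{-5 + k}}}{6} = \frac{k}{6} + \frac{-7 - \frac{8 \left(5 + k\right)}{-5 + k}}{6 \left(2 + \frac{2 \left(5 + k\right)}{-5 + k}\right)}$)
$\left(Y{\left(-12,-6 \right)} + 7 \left(6 + 4\right)\right)^{2} = \left(\left(- \frac{5}{8} - \frac{5}{24 \left(-6\right)} + \frac{1}{6} \left(-6\right)\right) + 7 \left(6 + 4\right)\right)^{2} = \left(\left(- \frac{5}{8} - - \frac{5}{144} - 1\right) + 7 \cdot 10\right)^{2} = \left(\left(- \frac{5}{8} + \frac{5}{144} - 1\right) + 70\right)^{2} = \left(- \frac{229}{144} + 70\right)^{2} = \left(\frac{9851}{144}\right)^{2} = \frac{97042201}{20736}$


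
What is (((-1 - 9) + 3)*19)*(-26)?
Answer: 3458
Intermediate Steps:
(((-1 - 9) + 3)*19)*(-26) = ((-10 + 3)*19)*(-26) = -7*19*(-26) = -133*(-26) = 3458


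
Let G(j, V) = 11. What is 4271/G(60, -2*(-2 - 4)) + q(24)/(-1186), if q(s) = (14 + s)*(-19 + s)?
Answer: 2531658/6523 ≈ 388.11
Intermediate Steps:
q(s) = (-19 + s)*(14 + s)
4271/G(60, -2*(-2 - 4)) + q(24)/(-1186) = 4271/11 + (-266 + 24² - 5*24)/(-1186) = 4271*(1/11) + (-266 + 576 - 120)*(-1/1186) = 4271/11 + 190*(-1/1186) = 4271/11 - 95/593 = 2531658/6523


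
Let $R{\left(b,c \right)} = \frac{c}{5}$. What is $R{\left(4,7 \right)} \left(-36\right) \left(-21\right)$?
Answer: $\frac{5292}{5} \approx 1058.4$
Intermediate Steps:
$R{\left(b,c \right)} = \frac{c}{5}$ ($R{\left(b,c \right)} = c \frac{1}{5} = \frac{c}{5}$)
$R{\left(4,7 \right)} \left(-36\right) \left(-21\right) = \frac{1}{5} \cdot 7 \left(-36\right) \left(-21\right) = \frac{7}{5} \left(-36\right) \left(-21\right) = \left(- \frac{252}{5}\right) \left(-21\right) = \frac{5292}{5}$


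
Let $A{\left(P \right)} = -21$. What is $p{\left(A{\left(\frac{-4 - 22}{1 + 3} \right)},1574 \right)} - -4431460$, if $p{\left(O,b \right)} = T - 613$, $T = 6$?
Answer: $4430853$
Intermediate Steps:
$p{\left(O,b \right)} = -607$ ($p{\left(O,b \right)} = 6 - 613 = -607$)
$p{\left(A{\left(\frac{-4 - 22}{1 + 3} \right)},1574 \right)} - -4431460 = -607 - -4431460 = -607 + 4431460 = 4430853$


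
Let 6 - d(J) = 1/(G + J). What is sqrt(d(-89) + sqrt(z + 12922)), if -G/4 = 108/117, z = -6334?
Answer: sqrt(8727815 + 8712150*sqrt(183))/1205 ≈ 9.3369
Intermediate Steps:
G = -48/13 (G = -432/117 = -4*12/13 = -48/13 ≈ -3.6923)
d(J) = 6 - 1/(-48/13 + J)
sqrt(d(-89) + sqrt(z + 12922)) = sqrt((-301 + 78*(-89))/(-48 + 13*(-89)) + sqrt(-6334 + 12922)) = sqrt((-301 - 6942)/(-48 - 1157) + sqrt(6588)) = sqrt(-7243/(-1205) + 6*sqrt(183)) = sqrt(-1/1205*(-7243) + 6*sqrt(183)) = sqrt(7243/1205 + 6*sqrt(183))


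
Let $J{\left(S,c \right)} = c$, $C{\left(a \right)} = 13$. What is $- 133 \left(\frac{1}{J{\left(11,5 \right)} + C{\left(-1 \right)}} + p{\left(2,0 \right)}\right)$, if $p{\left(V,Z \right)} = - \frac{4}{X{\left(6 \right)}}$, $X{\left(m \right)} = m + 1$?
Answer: $\frac{1235}{18} \approx 68.611$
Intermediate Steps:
$X{\left(m \right)} = 1 + m$
$p{\left(V,Z \right)} = - \frac{4}{7}$ ($p{\left(V,Z \right)} = - \frac{4}{1 + 6} = - \frac{4}{7}$)
$- 133 \left(\frac{1}{J{\left(11,5 \right)} + C{\left(-1 \right)}} + p{\left(2,0 \right)}\right) = - 133 \left(\frac{1}{5 + 13} - \frac{4}{7}\right) = - 133 \left(\frac{1}{18} - \frac{4}{7}\right) = \left(-133\right) \left(- \frac{65}{126}\right) = \frac{1235}{18}$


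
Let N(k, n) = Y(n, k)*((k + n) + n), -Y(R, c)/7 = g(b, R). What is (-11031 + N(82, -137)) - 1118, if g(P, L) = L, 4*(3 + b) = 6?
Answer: -196277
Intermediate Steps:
b = -3/2 (b = -3 + (¼)*6 = -3 + 3/2 = -3/2 ≈ -1.5000)
Y(R, c) = -7*R
N(k, n) = -7*n*(k + 2*n) (N(k, n) = (-7*n)*((k + n) + n) = (-7*n)*(k + 2*n) = -7*n*(k + 2*n))
(-11031 + N(82, -137)) - 1118 = (-11031 - 7*(-137)*(82 + 2*(-137))) - 1118 = (-11031 - 7*(-137)*(82 - 274)) - 1118 = (-11031 - 7*(-137)*(-192)) - 1118 = (-11031 - 184128) - 1118 = -195159 - 1118 = -196277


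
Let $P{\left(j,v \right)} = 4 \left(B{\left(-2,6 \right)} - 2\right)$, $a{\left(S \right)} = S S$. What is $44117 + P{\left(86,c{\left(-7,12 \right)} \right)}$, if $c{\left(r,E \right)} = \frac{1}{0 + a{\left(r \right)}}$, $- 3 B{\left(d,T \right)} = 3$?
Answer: $44105$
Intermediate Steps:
$B{\left(d,T \right)} = -1$ ($B{\left(d,T \right)} = \left(- \frac{1}{3}\right) 3 = -1$)
$a{\left(S \right)} = S^{2}$
$c{\left(r,E \right)} = \frac{1}{r^{2}}$ ($c{\left(r,E \right)} = \frac{1}{0 + r^{2}} = \frac{1}{r^{2}}$)
$P{\left(j,v \right)} = -12$ ($P{\left(j,v \right)} = 4 \left(-1 - 2\right) = 4 \left(-3\right) = -12$)
$44117 + P{\left(86,c{\left(-7,12 \right)} \right)} = 44117 - 12 = 44105$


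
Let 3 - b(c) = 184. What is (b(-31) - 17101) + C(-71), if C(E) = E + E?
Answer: -17424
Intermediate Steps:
C(E) = 2*E
b(c) = -181 (b(c) = 3 - 1*184 = 3 - 184 = -181)
(b(-31) - 17101) + C(-71) = (-181 - 17101) + 2*(-71) = -17282 - 142 = -17424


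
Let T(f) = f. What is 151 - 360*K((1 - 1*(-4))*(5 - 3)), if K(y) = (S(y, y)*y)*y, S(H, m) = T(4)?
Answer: -143849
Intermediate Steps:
S(H, m) = 4
K(y) = 4*y² (K(y) = (4*y)*y = 4*y²)
151 - 360*K((1 - 1*(-4))*(5 - 3)) = 151 - 360*4*((1 - 1*(-4))*(5 - 3))² = 151 - 360*4*((1 + 4)*2)² = 151 - 360*4*(5*2)² = 151 - 360*4*10² = 151 - 360*4*100 = 151 - 360*400 = 151 - 90*1600 = 151 - 144000 = -143849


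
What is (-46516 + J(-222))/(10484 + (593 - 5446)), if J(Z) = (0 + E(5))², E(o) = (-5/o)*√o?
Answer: -46511/5631 ≈ -8.2598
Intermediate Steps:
E(o) = -5/√o
J(Z) = 5 (J(Z) = (0 - √5)² = (-√5)² = 5)
(-46516 + J(-222))/(10484 + (593 - 5446)) = (-46516 + 5)/(10484 + (593 - 5446)) = -46511/(10484 - 4853) = -46511/5631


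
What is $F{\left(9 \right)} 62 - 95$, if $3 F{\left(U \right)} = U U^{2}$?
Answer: $14971$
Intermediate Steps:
$F{\left(U \right)} = \frac{U^{3}}{3}$ ($F{\left(U \right)} = \frac{U U^{2}}{3} = \frac{U^{3}}{3}$)
$F{\left(9 \right)} 62 - 95 = \frac{9^{3}}{3} \cdot 62 - 95 = \frac{1}{3} \cdot 729 \cdot 62 - 95 = 243 \cdot 62 - 95 = 15066 - 95 = 14971$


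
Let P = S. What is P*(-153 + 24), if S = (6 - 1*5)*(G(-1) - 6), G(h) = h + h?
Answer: 1032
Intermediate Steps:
G(h) = 2*h
S = -8 (S = (6 - 1*5)*(2*(-1) - 6) = (6 - 5)*(-2 - 6) = 1*(-8) = -8)
P = -8
P*(-153 + 24) = -8*(-153 + 24) = -8*(-129) = 1032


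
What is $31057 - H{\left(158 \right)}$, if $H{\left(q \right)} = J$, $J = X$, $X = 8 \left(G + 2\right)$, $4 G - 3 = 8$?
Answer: $31019$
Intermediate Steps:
$G = \frac{11}{4}$ ($G = \frac{3}{4} + \frac{1}{4} \cdot 8 = \frac{3}{4} + 2 = \frac{11}{4} \approx 2.75$)
$X = 38$ ($X = 8 \left(\frac{11}{4} + 2\right) = 8 \cdot \frac{19}{4} = 38$)
$J = 38$
$H{\left(q \right)} = 38$
$31057 - H{\left(158 \right)} = 31057 - 38 = 31019$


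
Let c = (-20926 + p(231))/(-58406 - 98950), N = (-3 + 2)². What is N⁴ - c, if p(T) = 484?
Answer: 22819/26226 ≈ 0.87009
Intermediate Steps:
N = 1 (N = (-1)² = 1)
c = 3407/26226 (c = (-20926 + 484)/(-58406 - 98950) = -20442/(-157356) = -20442*(-1/157356) = 3407/26226 ≈ 0.12991)
N⁴ - c = 1⁴ - 1*3407/26226 = 1 - 3407/26226 = 22819/26226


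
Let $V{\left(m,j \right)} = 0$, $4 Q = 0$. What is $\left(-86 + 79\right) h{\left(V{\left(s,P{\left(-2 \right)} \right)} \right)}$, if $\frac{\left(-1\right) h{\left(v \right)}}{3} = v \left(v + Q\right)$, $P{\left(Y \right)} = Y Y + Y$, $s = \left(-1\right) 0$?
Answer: $0$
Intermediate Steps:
$Q = 0$ ($Q = \frac{1}{4} \cdot 0 = 0$)
$s = 0$
$P{\left(Y \right)} = Y + Y^{2}$ ($P{\left(Y \right)} = Y^{2} + Y = Y + Y^{2}$)
$h{\left(v \right)} = - 3 v^{2}$ ($h{\left(v \right)} = - 3 v \left(v + 0\right) = - 3 v v = - 3 v^{2}$)
$\left(-86 + 79\right) h{\left(V{\left(s,P{\left(-2 \right)} \right)} \right)} = \left(-86 + 79\right) \left(- 3 \cdot 0^{2}\right) = - 7 \left(\left(-3\right) 0\right) = \left(-7\right) 0 = 0$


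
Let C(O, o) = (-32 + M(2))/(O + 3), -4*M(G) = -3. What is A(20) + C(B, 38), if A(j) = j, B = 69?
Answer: 5635/288 ≈ 19.566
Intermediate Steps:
M(G) = 3/4 (M(G) = -1/4*(-3) = 3/4)
C(O, o) = -125/(4*(3 + O)) (C(O, o) = (-32 + 3/4)/(O + 3) = -125/(4*(3 + O)))
A(20) + C(B, 38) = 20 - 125/(12 + 4*69) = 20 - 125/(12 + 276) = 20 - 125/288 = 5635/288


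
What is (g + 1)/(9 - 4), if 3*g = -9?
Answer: -⅖ ≈ -0.40000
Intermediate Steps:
g = -3 (g = (⅓)*(-9) = -3)
(g + 1)/(9 - 4) = (-3 + 1)/(9 - 4) = -2/5 = -2*⅕ = -⅖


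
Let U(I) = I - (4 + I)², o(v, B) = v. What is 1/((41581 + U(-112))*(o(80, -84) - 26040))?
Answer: -1/773737800 ≈ -1.2924e-9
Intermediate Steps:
1/((41581 + U(-112))*(o(80, -84) - 26040)) = 1/((41581 + (-112 - (4 - 112)²))*(80 - 26040)) = 1/((41581 + (-112 - 1*(-108)²))*(-25960)) = 1/((41581 + (-112 - 1*11664))*(-25960)) = 1/((41581 + (-112 - 11664))*(-25960)) = 1/((41581 - 11776)*(-25960)) = 1/(29805*(-25960)) = 1/(-773737800) = -1/773737800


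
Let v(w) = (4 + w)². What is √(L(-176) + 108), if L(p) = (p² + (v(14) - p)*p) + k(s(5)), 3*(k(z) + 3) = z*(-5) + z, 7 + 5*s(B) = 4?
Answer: I*√1422955/5 ≈ 238.58*I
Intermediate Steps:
s(B) = -⅗ (s(B) = -7/5 + (⅕)*4 = -7/5 + ⅘ = -⅗)
k(z) = -3 - 4*z/3 (k(z) = -3 + (z*(-5) + z)/3 = -3 + (-5*z + z)/3 = -3 + (-4*z)/3 = -3 - 4*z/3)
L(p) = -11/5 + p² + p*(324 - p) (L(p) = (p² + ((4 + 14)² - p)*p) + (-3 - 4/3*(-⅗)) = (p² + (18² - p)*p) + (-3 + ⅘) = (p² + (324 - p)*p) - 11/5 = (p² + p*(324 - p)) - 11/5 = -11/5 + p² + p*(324 - p))
√(L(-176) + 108) = √((-11/5 + 324*(-176)) + 108) = √((-11/5 - 57024) + 108) = √(-285131/5 + 108) = √(-284591/5) = I*√1422955/5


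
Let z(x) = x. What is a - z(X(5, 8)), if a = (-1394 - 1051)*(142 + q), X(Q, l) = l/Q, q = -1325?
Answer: 14462167/5 ≈ 2.8924e+6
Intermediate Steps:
a = 2892435 (a = (-1394 - 1051)*(142 - 1325) = -2445*(-1183) = 2892435)
a - z(X(5, 8)) = 2892435 - 8/5 = 14462167/5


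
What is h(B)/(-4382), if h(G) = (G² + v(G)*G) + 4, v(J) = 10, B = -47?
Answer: -249/626 ≈ -0.39776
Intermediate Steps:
h(G) = 4 + G² + 10*G (h(G) = (G² + 10*G) + 4 = 4 + G² + 10*G)
h(B)/(-4382) = (4 + (-47)² + 10*(-47))/(-4382) = (4 + 2209 - 470)*(-1/4382) = 1743*(-1/4382) = -249/626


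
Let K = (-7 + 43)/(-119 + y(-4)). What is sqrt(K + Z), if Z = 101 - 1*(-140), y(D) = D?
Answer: sqrt(404629)/41 ≈ 15.515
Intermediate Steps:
Z = 241 (Z = 101 + 140 = 241)
K = -12/41 (K = (-7 + 43)/(-119 - 4) = 36/(-123) = 36*(-1/123) = -12/41 ≈ -0.29268)
sqrt(K + Z) = sqrt(-12/41 + 241) = sqrt(9869/41) = sqrt(404629)/41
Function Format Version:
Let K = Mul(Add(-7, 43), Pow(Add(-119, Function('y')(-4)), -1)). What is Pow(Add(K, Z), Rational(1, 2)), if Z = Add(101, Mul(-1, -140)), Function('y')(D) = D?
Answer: Mul(Rational(1, 41), Pow(404629, Rational(1, 2))) ≈ 15.515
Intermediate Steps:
Z = 241 (Z = Add(101, 140) = 241)
K = Rational(-12, 41) (K = Mul(Add(-7, 43), Pow(Add(-119, -4), -1)) = Mul(36, Pow(-123, -1)) = Mul(36, Rational(-1, 123)) = Rational(-12, 41) ≈ -0.29268)
Pow(Add(K, Z), Rational(1, 2)) = Pow(Add(Rational(-12, 41), 241), Rational(1, 2)) = Pow(Rational(9869, 41), Rational(1, 2)) = Mul(Rational(1, 41), Pow(404629, Rational(1, 2)))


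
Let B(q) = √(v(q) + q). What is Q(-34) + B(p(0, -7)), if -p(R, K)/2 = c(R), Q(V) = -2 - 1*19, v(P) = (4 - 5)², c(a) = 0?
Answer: -20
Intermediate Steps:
v(P) = 1 (v(P) = (-1)² = 1)
Q(V) = -21 (Q(V) = -2 - 19 = -21)
p(R, K) = 0 (p(R, K) = -2*0 = 0)
B(q) = √(1 + q)
Q(-34) + B(p(0, -7)) = -21 + √(1 + 0) = -21 + √1 = -21 + 1 = -20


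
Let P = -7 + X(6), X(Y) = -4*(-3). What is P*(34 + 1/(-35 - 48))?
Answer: 14105/83 ≈ 169.94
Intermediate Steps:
X(Y) = 12
P = 5 (P = -7 + 12 = 5)
P*(34 + 1/(-35 - 48)) = 5*(34 + 1/(-35 - 48)) = 5*(34 + 1/(-83)) = 5*(34 - 1/83) = 5*(2821/83) = 14105/83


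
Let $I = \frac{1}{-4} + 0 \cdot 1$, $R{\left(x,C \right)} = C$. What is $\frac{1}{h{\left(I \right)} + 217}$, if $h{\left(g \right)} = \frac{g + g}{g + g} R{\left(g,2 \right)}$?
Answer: $\frac{1}{219} \approx 0.0045662$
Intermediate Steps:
$I = - \frac{1}{4}$ ($I = - \frac{1}{4} + 0 = - \frac{1}{4} \approx -0.25$)
$h{\left(g \right)} = 2$ ($h{\left(g \right)} = \frac{g + g}{g + g} 2 = \frac{2 g}{2 g} 2 = 2 g \frac{1}{2 g} 2 = 1 \cdot 2 = 2$)
$\frac{1}{h{\left(I \right)} + 217} = \frac{1}{2 + 217} = \frac{1}{219}$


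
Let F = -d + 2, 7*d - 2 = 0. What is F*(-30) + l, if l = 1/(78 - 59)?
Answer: -6833/133 ≈ -51.376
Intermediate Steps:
d = 2/7 (d = 2/7 + (1/7)*0 = 2/7 + 0 = 2/7 ≈ 0.28571)
F = 12/7 (F = -1*2/7 + 2 = -2/7 + 2 = 12/7 ≈ 1.7143)
l = 1/19 ≈ 0.052632
F*(-30) + l = (12/7)*(-30) + 1/19 = -360/7 + 1/19 = -6833/133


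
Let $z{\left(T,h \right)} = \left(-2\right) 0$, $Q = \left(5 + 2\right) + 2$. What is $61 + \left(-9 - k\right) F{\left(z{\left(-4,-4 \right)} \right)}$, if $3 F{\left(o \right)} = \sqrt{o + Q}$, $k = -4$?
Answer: $56$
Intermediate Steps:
$Q = 9$ ($Q = 7 + 2 = 9$)
$z{\left(T,h \right)} = 0$
$F{\left(o \right)} = \frac{\sqrt{9 + o}}{3}$ ($F{\left(o \right)} = \frac{\sqrt{o + 9}}{3} = \frac{\sqrt{9 + o}}{3}$)
$61 + \left(-9 - k\right) F{\left(z{\left(-4,-4 \right)} \right)} = 61 + \left(-9 - -4\right) \frac{\sqrt{9 + 0}}{3} = 61 + \left(-9 + 4\right) \frac{\sqrt{9}}{3} = 61 - 5 \cdot \frac{1}{3} \cdot 3 = 61 - 5 = 56$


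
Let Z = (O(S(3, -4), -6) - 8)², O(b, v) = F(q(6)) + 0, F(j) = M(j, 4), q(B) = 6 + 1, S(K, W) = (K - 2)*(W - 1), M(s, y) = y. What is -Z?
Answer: -16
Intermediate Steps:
S(K, W) = (-1 + W)*(-2 + K) (S(K, W) = (-2 + K)*(-1 + W) = (-1 + W)*(-2 + K))
q(B) = 7
F(j) = 4
O(b, v) = 4 (O(b, v) = 4 + 0 = 4)
Z = 16 (Z = (4 - 8)² = (-4)² = 16)
-Z = -1*16 = -16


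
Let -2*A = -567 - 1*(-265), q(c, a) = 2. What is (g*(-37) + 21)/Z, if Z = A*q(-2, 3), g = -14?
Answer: 539/302 ≈ 1.7848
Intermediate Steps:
A = 151 (A = -(-567 - 1*(-265))/2 = -(-567 + 265)/2 = -½*(-302) = 151)
Z = 302 (Z = 151*2 = 302)
(g*(-37) + 21)/Z = (-14*(-37) + 21)/302 = (518 + 21)*(1/302) = 539*(1/302) = 539/302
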